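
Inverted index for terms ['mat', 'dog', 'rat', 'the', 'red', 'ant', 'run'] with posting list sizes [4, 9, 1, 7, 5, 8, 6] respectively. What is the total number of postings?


Summing posting list sizes:
'mat': 4 postings
'dog': 9 postings
'rat': 1 postings
'the': 7 postings
'red': 5 postings
'ant': 8 postings
'run': 6 postings
Total = 4 + 9 + 1 + 7 + 5 + 8 + 6 = 40

40


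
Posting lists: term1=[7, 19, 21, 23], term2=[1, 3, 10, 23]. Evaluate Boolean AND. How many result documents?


Boolean AND: find intersection of posting lists
term1 docs: [7, 19, 21, 23]
term2 docs: [1, 3, 10, 23]
Intersection: [23]
|intersection| = 1

1


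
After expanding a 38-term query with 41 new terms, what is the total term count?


Original terms: 38
Expansion terms: 41
Total = 38 + 41 = 79

79


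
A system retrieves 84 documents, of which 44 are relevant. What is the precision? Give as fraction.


Precision = relevant_retrieved / total_retrieved
= 44 / 84
= 44 / (44 + 40)
= 11/21

11/21


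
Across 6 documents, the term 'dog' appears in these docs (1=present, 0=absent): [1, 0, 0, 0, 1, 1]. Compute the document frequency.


Checking each document for 'dog':
Doc 1: present
Doc 2: absent
Doc 3: absent
Doc 4: absent
Doc 5: present
Doc 6: present
df = sum of presences = 1 + 0 + 0 + 0 + 1 + 1 = 3

3


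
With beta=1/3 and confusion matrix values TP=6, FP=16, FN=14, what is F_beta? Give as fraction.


P = TP/(TP+FP) = 6/22 = 3/11
R = TP/(TP+FN) = 6/20 = 3/10
beta^2 = 1/3^2 = 1/9
(1 + beta^2) = 10/9
Numerator = (1+beta^2)*P*R = 1/11
Denominator = beta^2*P + R = 1/33 + 3/10 = 109/330
F_beta = 30/109

30/109


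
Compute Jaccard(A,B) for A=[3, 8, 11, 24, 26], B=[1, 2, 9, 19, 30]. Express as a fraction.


A intersect B = []
|A intersect B| = 0
A union B = [1, 2, 3, 8, 9, 11, 19, 24, 26, 30]
|A union B| = 10
Jaccard = 0/10 = 0

0


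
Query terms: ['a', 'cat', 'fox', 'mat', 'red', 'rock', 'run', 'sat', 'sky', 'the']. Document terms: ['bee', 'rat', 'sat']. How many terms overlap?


Query terms: ['a', 'cat', 'fox', 'mat', 'red', 'rock', 'run', 'sat', 'sky', 'the']
Document terms: ['bee', 'rat', 'sat']
Common terms: ['sat']
Overlap count = 1

1


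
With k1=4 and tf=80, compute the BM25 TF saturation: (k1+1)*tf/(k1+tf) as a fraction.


BM25 TF component = (k1+1)*tf / (k1+tf)
k1 = 4, tf = 80
Numerator = (4+1)*80 = 400
Denominator = 4 + 80 = 84
= 400/84 = 100/21

100/21


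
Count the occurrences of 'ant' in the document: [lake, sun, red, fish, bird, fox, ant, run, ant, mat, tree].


Document has 11 words
Scanning for 'ant':
Found at positions: [6, 8]
Count = 2

2


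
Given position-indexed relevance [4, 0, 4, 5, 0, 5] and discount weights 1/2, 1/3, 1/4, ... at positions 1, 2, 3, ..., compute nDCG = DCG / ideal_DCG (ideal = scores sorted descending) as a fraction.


Position discount weights w_i = 1/(i+1) for i=1..6:
Weights = [1/2, 1/3, 1/4, 1/5, 1/6, 1/7]
Actual relevance: [4, 0, 4, 5, 0, 5]
DCG = 4/2 + 0/3 + 4/4 + 5/5 + 0/6 + 5/7 = 33/7
Ideal relevance (sorted desc): [5, 5, 4, 4, 0, 0]
Ideal DCG = 5/2 + 5/3 + 4/4 + 4/5 + 0/6 + 0/7 = 179/30
nDCG = DCG / ideal_DCG = 33/7 / 179/30 = 990/1253

990/1253


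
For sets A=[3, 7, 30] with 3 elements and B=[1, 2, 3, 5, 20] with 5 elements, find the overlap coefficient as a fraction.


A intersect B = [3]
|A intersect B| = 1
min(|A|, |B|) = min(3, 5) = 3
Overlap = 1 / 3 = 1/3

1/3


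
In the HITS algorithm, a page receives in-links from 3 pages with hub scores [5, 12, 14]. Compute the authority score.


Authority = sum of hub scores of in-linkers
In-link 1: hub score = 5
In-link 2: hub score = 12
In-link 3: hub score = 14
Authority = 5 + 12 + 14 = 31

31


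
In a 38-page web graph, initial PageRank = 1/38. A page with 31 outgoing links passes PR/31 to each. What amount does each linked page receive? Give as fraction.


Initial PR = 1/38 = 1/38
Outlinks = 31
Contribution per link = PR / outlinks
= 1/38 / 31
= 1/1178

1/1178


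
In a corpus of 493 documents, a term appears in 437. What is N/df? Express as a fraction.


IDF ratio = N / df
= 493 / 437
= 493/437

493/437


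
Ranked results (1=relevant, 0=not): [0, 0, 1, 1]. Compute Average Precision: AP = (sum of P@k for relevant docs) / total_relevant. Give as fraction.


Computing P@k for each relevant position:
Position 1: not relevant
Position 2: not relevant
Position 3: relevant, P@3 = 1/3 = 1/3
Position 4: relevant, P@4 = 2/4 = 1/2
Sum of P@k = 1/3 + 1/2 = 5/6
AP = 5/6 / 2 = 5/12

5/12


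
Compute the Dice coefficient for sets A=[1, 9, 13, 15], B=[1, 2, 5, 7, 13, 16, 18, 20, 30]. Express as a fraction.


A intersect B = [1, 13]
|A intersect B| = 2
|A| = 4, |B| = 9
Dice = 2*2 / (4+9)
= 4 / 13 = 4/13

4/13


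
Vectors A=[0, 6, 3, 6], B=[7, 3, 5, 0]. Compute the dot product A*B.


Dot product = sum of element-wise products
A[0]*B[0] = 0*7 = 0
A[1]*B[1] = 6*3 = 18
A[2]*B[2] = 3*5 = 15
A[3]*B[3] = 6*0 = 0
Sum = 0 + 18 + 15 + 0 = 33

33


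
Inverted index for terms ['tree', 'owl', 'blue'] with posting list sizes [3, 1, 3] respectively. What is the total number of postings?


Summing posting list sizes:
'tree': 3 postings
'owl': 1 postings
'blue': 3 postings
Total = 3 + 1 + 3 = 7

7


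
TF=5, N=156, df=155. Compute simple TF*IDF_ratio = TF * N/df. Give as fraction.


TF * (N/df)
= 5 * (156/155)
= 5 * 156/155
= 156/31

156/31


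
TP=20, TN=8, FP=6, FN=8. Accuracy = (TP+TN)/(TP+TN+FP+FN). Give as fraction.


Accuracy = (TP + TN) / (TP + TN + FP + FN)
TP + TN = 20 + 8 = 28
Total = 20 + 8 + 6 + 8 = 42
Accuracy = 28 / 42 = 2/3

2/3


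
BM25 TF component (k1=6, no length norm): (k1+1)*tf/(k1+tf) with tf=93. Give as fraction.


BM25 TF component = (k1+1)*tf / (k1+tf)
k1 = 6, tf = 93
Numerator = (6+1)*93 = 651
Denominator = 6 + 93 = 99
= 651/99 = 217/33

217/33


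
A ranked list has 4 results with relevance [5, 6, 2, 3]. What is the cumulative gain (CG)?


Cumulative Gain = sum of relevance scores
Position 1: rel=5, running sum=5
Position 2: rel=6, running sum=11
Position 3: rel=2, running sum=13
Position 4: rel=3, running sum=16
CG = 16

16


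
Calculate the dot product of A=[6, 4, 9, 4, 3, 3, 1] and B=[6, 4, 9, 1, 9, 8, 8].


Dot product = sum of element-wise products
A[0]*B[0] = 6*6 = 36
A[1]*B[1] = 4*4 = 16
A[2]*B[2] = 9*9 = 81
A[3]*B[3] = 4*1 = 4
A[4]*B[4] = 3*9 = 27
A[5]*B[5] = 3*8 = 24
A[6]*B[6] = 1*8 = 8
Sum = 36 + 16 + 81 + 4 + 27 + 24 + 8 = 196

196


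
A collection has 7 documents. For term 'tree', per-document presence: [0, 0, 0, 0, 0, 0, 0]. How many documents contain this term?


Checking each document for 'tree':
Doc 1: absent
Doc 2: absent
Doc 3: absent
Doc 4: absent
Doc 5: absent
Doc 6: absent
Doc 7: absent
df = sum of presences = 0 + 0 + 0 + 0 + 0 + 0 + 0 = 0

0


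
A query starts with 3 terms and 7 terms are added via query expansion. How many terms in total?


Original terms: 3
Expansion terms: 7
Total = 3 + 7 = 10

10


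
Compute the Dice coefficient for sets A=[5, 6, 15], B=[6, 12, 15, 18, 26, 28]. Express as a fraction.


A intersect B = [6, 15]
|A intersect B| = 2
|A| = 3, |B| = 6
Dice = 2*2 / (3+6)
= 4 / 9 = 4/9

4/9


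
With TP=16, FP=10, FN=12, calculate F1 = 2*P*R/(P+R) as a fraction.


F1 = 2 * P * R / (P + R)
P = TP/(TP+FP) = 16/26 = 8/13
R = TP/(TP+FN) = 16/28 = 4/7
2 * P * R = 2 * 8/13 * 4/7 = 64/91
P + R = 8/13 + 4/7 = 108/91
F1 = 64/91 / 108/91 = 16/27

16/27


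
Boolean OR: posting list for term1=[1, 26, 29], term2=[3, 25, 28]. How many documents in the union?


Boolean OR: find union of posting lists
term1 docs: [1, 26, 29]
term2 docs: [3, 25, 28]
Union: [1, 3, 25, 26, 28, 29]
|union| = 6

6


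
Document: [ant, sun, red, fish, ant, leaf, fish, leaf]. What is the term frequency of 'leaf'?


Document has 8 words
Scanning for 'leaf':
Found at positions: [5, 7]
Count = 2

2


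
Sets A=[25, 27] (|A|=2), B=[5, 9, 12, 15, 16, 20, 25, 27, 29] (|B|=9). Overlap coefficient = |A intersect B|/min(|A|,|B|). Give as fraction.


A intersect B = [25, 27]
|A intersect B| = 2
min(|A|, |B|) = min(2, 9) = 2
Overlap = 2 / 2 = 1

1


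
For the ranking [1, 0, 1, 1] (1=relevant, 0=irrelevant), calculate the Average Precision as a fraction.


Computing P@k for each relevant position:
Position 1: relevant, P@1 = 1/1 = 1
Position 2: not relevant
Position 3: relevant, P@3 = 2/3 = 2/3
Position 4: relevant, P@4 = 3/4 = 3/4
Sum of P@k = 1 + 2/3 + 3/4 = 29/12
AP = 29/12 / 3 = 29/36

29/36


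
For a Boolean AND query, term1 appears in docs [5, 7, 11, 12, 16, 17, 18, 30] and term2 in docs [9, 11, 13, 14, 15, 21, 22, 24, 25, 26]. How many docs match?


Boolean AND: find intersection of posting lists
term1 docs: [5, 7, 11, 12, 16, 17, 18, 30]
term2 docs: [9, 11, 13, 14, 15, 21, 22, 24, 25, 26]
Intersection: [11]
|intersection| = 1

1


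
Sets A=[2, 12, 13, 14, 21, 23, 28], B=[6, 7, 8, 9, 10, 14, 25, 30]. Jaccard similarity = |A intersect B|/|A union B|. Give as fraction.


A intersect B = [14]
|A intersect B| = 1
A union B = [2, 6, 7, 8, 9, 10, 12, 13, 14, 21, 23, 25, 28, 30]
|A union B| = 14
Jaccard = 1/14 = 1/14

1/14


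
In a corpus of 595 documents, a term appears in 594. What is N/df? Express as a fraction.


IDF ratio = N / df
= 595 / 594
= 595/594

595/594


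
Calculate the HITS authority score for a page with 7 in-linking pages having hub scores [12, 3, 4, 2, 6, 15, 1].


Authority = sum of hub scores of in-linkers
In-link 1: hub score = 12
In-link 2: hub score = 3
In-link 3: hub score = 4
In-link 4: hub score = 2
In-link 5: hub score = 6
In-link 6: hub score = 15
In-link 7: hub score = 1
Authority = 12 + 3 + 4 + 2 + 6 + 15 + 1 = 43

43


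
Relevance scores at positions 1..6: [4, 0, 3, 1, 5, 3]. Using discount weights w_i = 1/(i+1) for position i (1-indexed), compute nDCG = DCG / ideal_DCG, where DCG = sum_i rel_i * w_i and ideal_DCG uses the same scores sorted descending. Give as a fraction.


Position discount weights w_i = 1/(i+1) for i=1..6:
Weights = [1/2, 1/3, 1/4, 1/5, 1/6, 1/7]
Actual relevance: [4, 0, 3, 1, 5, 3]
DCG = 4/2 + 0/3 + 3/4 + 1/5 + 5/6 + 3/7 = 1769/420
Ideal relevance (sorted desc): [5, 4, 3, 3, 1, 0]
Ideal DCG = 5/2 + 4/3 + 3/4 + 3/5 + 1/6 + 0/7 = 107/20
nDCG = DCG / ideal_DCG = 1769/420 / 107/20 = 1769/2247

1769/2247


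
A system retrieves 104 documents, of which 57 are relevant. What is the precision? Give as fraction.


Precision = relevant_retrieved / total_retrieved
= 57 / 104
= 57 / (57 + 47)
= 57/104

57/104


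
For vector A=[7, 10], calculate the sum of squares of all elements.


|A|^2 = sum of squared components
A[0]^2 = 7^2 = 49
A[1]^2 = 10^2 = 100
Sum = 49 + 100 = 149

149


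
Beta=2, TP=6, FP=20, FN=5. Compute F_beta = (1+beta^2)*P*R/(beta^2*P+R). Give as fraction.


P = TP/(TP+FP) = 6/26 = 3/13
R = TP/(TP+FN) = 6/11 = 6/11
beta^2 = 2^2 = 4
(1 + beta^2) = 5
Numerator = (1+beta^2)*P*R = 90/143
Denominator = beta^2*P + R = 12/13 + 6/11 = 210/143
F_beta = 3/7

3/7


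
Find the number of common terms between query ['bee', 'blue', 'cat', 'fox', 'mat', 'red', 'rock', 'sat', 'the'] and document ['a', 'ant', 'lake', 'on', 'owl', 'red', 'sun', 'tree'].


Query terms: ['bee', 'blue', 'cat', 'fox', 'mat', 'red', 'rock', 'sat', 'the']
Document terms: ['a', 'ant', 'lake', 'on', 'owl', 'red', 'sun', 'tree']
Common terms: ['red']
Overlap count = 1

1


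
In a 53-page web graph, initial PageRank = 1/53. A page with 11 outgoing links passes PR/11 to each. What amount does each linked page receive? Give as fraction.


Initial PR = 1/53 = 1/53
Outlinks = 11
Contribution per link = PR / outlinks
= 1/53 / 11
= 1/583

1/583


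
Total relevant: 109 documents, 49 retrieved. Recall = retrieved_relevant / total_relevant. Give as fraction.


Recall = retrieved_relevant / total_relevant
= 49 / 109
= 49 / (49 + 60)
= 49/109

49/109


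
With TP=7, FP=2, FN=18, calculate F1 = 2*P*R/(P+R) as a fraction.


F1 = 2 * P * R / (P + R)
P = TP/(TP+FP) = 7/9 = 7/9
R = TP/(TP+FN) = 7/25 = 7/25
2 * P * R = 2 * 7/9 * 7/25 = 98/225
P + R = 7/9 + 7/25 = 238/225
F1 = 98/225 / 238/225 = 7/17

7/17


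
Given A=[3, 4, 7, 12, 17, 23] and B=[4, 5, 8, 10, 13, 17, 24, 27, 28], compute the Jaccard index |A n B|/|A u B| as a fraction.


A intersect B = [4, 17]
|A intersect B| = 2
A union B = [3, 4, 5, 7, 8, 10, 12, 13, 17, 23, 24, 27, 28]
|A union B| = 13
Jaccard = 2/13 = 2/13

2/13


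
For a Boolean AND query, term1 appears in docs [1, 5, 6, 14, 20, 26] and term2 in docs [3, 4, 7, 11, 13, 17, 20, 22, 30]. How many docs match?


Boolean AND: find intersection of posting lists
term1 docs: [1, 5, 6, 14, 20, 26]
term2 docs: [3, 4, 7, 11, 13, 17, 20, 22, 30]
Intersection: [20]
|intersection| = 1

1


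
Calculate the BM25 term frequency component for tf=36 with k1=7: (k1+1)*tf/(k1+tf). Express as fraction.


BM25 TF component = (k1+1)*tf / (k1+tf)
k1 = 7, tf = 36
Numerator = (7+1)*36 = 288
Denominator = 7 + 36 = 43
= 288/43 = 288/43

288/43


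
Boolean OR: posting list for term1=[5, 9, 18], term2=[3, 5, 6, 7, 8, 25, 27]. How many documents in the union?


Boolean OR: find union of posting lists
term1 docs: [5, 9, 18]
term2 docs: [3, 5, 6, 7, 8, 25, 27]
Union: [3, 5, 6, 7, 8, 9, 18, 25, 27]
|union| = 9

9


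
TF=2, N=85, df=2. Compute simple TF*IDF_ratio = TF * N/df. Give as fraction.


TF * (N/df)
= 2 * (85/2)
= 2 * 85/2
= 85

85


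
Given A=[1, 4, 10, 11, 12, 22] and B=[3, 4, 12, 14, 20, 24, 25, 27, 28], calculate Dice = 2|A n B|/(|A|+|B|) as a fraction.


A intersect B = [4, 12]
|A intersect B| = 2
|A| = 6, |B| = 9
Dice = 2*2 / (6+9)
= 4 / 15 = 4/15

4/15


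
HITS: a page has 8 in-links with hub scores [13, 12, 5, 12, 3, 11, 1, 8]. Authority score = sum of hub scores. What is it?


Authority = sum of hub scores of in-linkers
In-link 1: hub score = 13
In-link 2: hub score = 12
In-link 3: hub score = 5
In-link 4: hub score = 12
In-link 5: hub score = 3
In-link 6: hub score = 11
In-link 7: hub score = 1
In-link 8: hub score = 8
Authority = 13 + 12 + 5 + 12 + 3 + 11 + 1 + 8 = 65

65


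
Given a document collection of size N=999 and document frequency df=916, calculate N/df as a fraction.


IDF ratio = N / df
= 999 / 916
= 999/916

999/916


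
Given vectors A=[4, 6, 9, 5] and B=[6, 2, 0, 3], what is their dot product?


Dot product = sum of element-wise products
A[0]*B[0] = 4*6 = 24
A[1]*B[1] = 6*2 = 12
A[2]*B[2] = 9*0 = 0
A[3]*B[3] = 5*3 = 15
Sum = 24 + 12 + 0 + 15 = 51

51


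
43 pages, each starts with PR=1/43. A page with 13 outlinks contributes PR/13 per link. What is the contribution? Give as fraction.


Initial PR = 1/43 = 1/43
Outlinks = 13
Contribution per link = PR / outlinks
= 1/43 / 13
= 1/559

1/559


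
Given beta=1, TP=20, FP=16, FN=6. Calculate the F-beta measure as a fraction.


P = TP/(TP+FP) = 20/36 = 5/9
R = TP/(TP+FN) = 20/26 = 10/13
beta^2 = 1^2 = 1
(1 + beta^2) = 2
Numerator = (1+beta^2)*P*R = 100/117
Denominator = beta^2*P + R = 5/9 + 10/13 = 155/117
F_beta = 20/31

20/31


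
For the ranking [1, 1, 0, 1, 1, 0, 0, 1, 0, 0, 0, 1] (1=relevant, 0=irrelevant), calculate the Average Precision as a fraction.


Computing P@k for each relevant position:
Position 1: relevant, P@1 = 1/1 = 1
Position 2: relevant, P@2 = 2/2 = 1
Position 3: not relevant
Position 4: relevant, P@4 = 3/4 = 3/4
Position 5: relevant, P@5 = 4/5 = 4/5
Position 6: not relevant
Position 7: not relevant
Position 8: relevant, P@8 = 5/8 = 5/8
Position 9: not relevant
Position 10: not relevant
Position 11: not relevant
Position 12: relevant, P@12 = 6/12 = 1/2
Sum of P@k = 1 + 1 + 3/4 + 4/5 + 5/8 + 1/2 = 187/40
AP = 187/40 / 6 = 187/240

187/240


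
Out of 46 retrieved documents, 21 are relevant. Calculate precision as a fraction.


Precision = relevant_retrieved / total_retrieved
= 21 / 46
= 21 / (21 + 25)
= 21/46

21/46


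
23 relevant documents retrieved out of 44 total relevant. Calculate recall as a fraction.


Recall = retrieved_relevant / total_relevant
= 23 / 44
= 23 / (23 + 21)
= 23/44

23/44


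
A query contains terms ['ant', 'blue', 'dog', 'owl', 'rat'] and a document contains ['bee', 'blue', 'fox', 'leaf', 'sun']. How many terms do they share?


Query terms: ['ant', 'blue', 'dog', 'owl', 'rat']
Document terms: ['bee', 'blue', 'fox', 'leaf', 'sun']
Common terms: ['blue']
Overlap count = 1

1


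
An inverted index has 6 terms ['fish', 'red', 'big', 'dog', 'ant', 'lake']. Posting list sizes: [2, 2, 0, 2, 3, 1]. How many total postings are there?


Summing posting list sizes:
'fish': 2 postings
'red': 2 postings
'big': 0 postings
'dog': 2 postings
'ant': 3 postings
'lake': 1 postings
Total = 2 + 2 + 0 + 2 + 3 + 1 = 10

10


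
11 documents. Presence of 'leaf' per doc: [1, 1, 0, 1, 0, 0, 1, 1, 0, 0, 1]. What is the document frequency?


Checking each document for 'leaf':
Doc 1: present
Doc 2: present
Doc 3: absent
Doc 4: present
Doc 5: absent
Doc 6: absent
Doc 7: present
Doc 8: present
Doc 9: absent
Doc 10: absent
Doc 11: present
df = sum of presences = 1 + 1 + 0 + 1 + 0 + 0 + 1 + 1 + 0 + 0 + 1 = 6

6


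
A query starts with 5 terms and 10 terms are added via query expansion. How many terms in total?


Original terms: 5
Expansion terms: 10
Total = 5 + 10 = 15

15


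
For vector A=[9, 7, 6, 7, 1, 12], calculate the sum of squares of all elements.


|A|^2 = sum of squared components
A[0]^2 = 9^2 = 81
A[1]^2 = 7^2 = 49
A[2]^2 = 6^2 = 36
A[3]^2 = 7^2 = 49
A[4]^2 = 1^2 = 1
A[5]^2 = 12^2 = 144
Sum = 81 + 49 + 36 + 49 + 1 + 144 = 360

360


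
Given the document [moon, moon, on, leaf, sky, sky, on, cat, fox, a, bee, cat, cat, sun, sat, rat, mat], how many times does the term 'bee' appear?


Document has 17 words
Scanning for 'bee':
Found at positions: [10]
Count = 1

1


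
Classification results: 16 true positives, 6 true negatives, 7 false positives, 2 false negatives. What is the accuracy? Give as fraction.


Accuracy = (TP + TN) / (TP + TN + FP + FN)
TP + TN = 16 + 6 = 22
Total = 16 + 6 + 7 + 2 = 31
Accuracy = 22 / 31 = 22/31

22/31


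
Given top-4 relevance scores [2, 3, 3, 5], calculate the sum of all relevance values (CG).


Cumulative Gain = sum of relevance scores
Position 1: rel=2, running sum=2
Position 2: rel=3, running sum=5
Position 3: rel=3, running sum=8
Position 4: rel=5, running sum=13
CG = 13

13


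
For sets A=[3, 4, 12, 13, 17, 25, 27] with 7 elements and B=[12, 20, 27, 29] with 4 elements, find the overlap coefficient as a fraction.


A intersect B = [12, 27]
|A intersect B| = 2
min(|A|, |B|) = min(7, 4) = 4
Overlap = 2 / 4 = 1/2

1/2


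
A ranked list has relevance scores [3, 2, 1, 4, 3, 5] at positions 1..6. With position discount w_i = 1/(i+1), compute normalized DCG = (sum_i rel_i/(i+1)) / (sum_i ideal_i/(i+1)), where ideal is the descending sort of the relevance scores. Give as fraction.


Position discount weights w_i = 1/(i+1) for i=1..6:
Weights = [1/2, 1/3, 1/4, 1/5, 1/6, 1/7]
Actual relevance: [3, 2, 1, 4, 3, 5]
DCG = 3/2 + 2/3 + 1/4 + 4/5 + 3/6 + 5/7 = 1861/420
Ideal relevance (sorted desc): [5, 4, 3, 3, 2, 1]
Ideal DCG = 5/2 + 4/3 + 3/4 + 3/5 + 2/6 + 1/7 = 2377/420
nDCG = DCG / ideal_DCG = 1861/420 / 2377/420 = 1861/2377

1861/2377


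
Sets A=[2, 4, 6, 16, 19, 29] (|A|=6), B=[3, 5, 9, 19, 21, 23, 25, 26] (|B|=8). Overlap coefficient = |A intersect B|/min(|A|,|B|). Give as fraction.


A intersect B = [19]
|A intersect B| = 1
min(|A|, |B|) = min(6, 8) = 6
Overlap = 1 / 6 = 1/6

1/6


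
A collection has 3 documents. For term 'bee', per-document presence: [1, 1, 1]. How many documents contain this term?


Checking each document for 'bee':
Doc 1: present
Doc 2: present
Doc 3: present
df = sum of presences = 1 + 1 + 1 = 3

3


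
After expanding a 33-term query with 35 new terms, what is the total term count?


Original terms: 33
Expansion terms: 35
Total = 33 + 35 = 68

68


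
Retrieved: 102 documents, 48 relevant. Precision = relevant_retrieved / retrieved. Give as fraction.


Precision = relevant_retrieved / total_retrieved
= 48 / 102
= 48 / (48 + 54)
= 8/17

8/17


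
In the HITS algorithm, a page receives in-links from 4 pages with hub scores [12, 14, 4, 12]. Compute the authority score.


Authority = sum of hub scores of in-linkers
In-link 1: hub score = 12
In-link 2: hub score = 14
In-link 3: hub score = 4
In-link 4: hub score = 12
Authority = 12 + 14 + 4 + 12 = 42

42


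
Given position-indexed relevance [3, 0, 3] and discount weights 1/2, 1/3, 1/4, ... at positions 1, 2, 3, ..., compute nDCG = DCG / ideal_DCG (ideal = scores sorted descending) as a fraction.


Position discount weights w_i = 1/(i+1) for i=1..3:
Weights = [1/2, 1/3, 1/4]
Actual relevance: [3, 0, 3]
DCG = 3/2 + 0/3 + 3/4 = 9/4
Ideal relevance (sorted desc): [3, 3, 0]
Ideal DCG = 3/2 + 3/3 + 0/4 = 5/2
nDCG = DCG / ideal_DCG = 9/4 / 5/2 = 9/10

9/10


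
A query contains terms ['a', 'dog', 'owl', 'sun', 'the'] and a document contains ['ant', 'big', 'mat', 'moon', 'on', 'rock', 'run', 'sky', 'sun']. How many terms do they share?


Query terms: ['a', 'dog', 'owl', 'sun', 'the']
Document terms: ['ant', 'big', 'mat', 'moon', 'on', 'rock', 'run', 'sky', 'sun']
Common terms: ['sun']
Overlap count = 1

1


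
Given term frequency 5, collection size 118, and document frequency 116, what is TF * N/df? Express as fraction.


TF * (N/df)
= 5 * (118/116)
= 5 * 59/58
= 295/58

295/58


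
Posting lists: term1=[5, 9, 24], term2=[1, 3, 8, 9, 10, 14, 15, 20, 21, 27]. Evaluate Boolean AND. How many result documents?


Boolean AND: find intersection of posting lists
term1 docs: [5, 9, 24]
term2 docs: [1, 3, 8, 9, 10, 14, 15, 20, 21, 27]
Intersection: [9]
|intersection| = 1

1


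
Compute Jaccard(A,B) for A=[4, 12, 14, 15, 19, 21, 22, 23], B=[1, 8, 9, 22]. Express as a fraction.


A intersect B = [22]
|A intersect B| = 1
A union B = [1, 4, 8, 9, 12, 14, 15, 19, 21, 22, 23]
|A union B| = 11
Jaccard = 1/11 = 1/11

1/11


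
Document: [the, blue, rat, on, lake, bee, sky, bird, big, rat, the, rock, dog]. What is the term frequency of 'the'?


Document has 13 words
Scanning for 'the':
Found at positions: [0, 10]
Count = 2

2


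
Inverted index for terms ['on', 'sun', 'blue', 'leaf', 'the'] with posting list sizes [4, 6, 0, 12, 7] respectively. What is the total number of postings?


Summing posting list sizes:
'on': 4 postings
'sun': 6 postings
'blue': 0 postings
'leaf': 12 postings
'the': 7 postings
Total = 4 + 6 + 0 + 12 + 7 = 29

29


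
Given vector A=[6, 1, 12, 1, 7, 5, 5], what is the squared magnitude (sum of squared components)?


|A|^2 = sum of squared components
A[0]^2 = 6^2 = 36
A[1]^2 = 1^2 = 1
A[2]^2 = 12^2 = 144
A[3]^2 = 1^2 = 1
A[4]^2 = 7^2 = 49
A[5]^2 = 5^2 = 25
A[6]^2 = 5^2 = 25
Sum = 36 + 1 + 144 + 1 + 49 + 25 + 25 = 281

281


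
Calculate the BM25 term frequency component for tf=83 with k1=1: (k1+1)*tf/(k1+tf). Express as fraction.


BM25 TF component = (k1+1)*tf / (k1+tf)
k1 = 1, tf = 83
Numerator = (1+1)*83 = 166
Denominator = 1 + 83 = 84
= 166/84 = 83/42

83/42


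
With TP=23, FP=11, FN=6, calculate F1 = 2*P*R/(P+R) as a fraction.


F1 = 2 * P * R / (P + R)
P = TP/(TP+FP) = 23/34 = 23/34
R = TP/(TP+FN) = 23/29 = 23/29
2 * P * R = 2 * 23/34 * 23/29 = 529/493
P + R = 23/34 + 23/29 = 1449/986
F1 = 529/493 / 1449/986 = 46/63

46/63


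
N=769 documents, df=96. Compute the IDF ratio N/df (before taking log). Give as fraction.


IDF ratio = N / df
= 769 / 96
= 769/96

769/96


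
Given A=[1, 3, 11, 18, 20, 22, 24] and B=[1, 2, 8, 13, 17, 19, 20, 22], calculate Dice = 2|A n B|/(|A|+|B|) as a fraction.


A intersect B = [1, 20, 22]
|A intersect B| = 3
|A| = 7, |B| = 8
Dice = 2*3 / (7+8)
= 6 / 15 = 2/5

2/5


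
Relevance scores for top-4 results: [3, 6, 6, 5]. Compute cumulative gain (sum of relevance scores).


Cumulative Gain = sum of relevance scores
Position 1: rel=3, running sum=3
Position 2: rel=6, running sum=9
Position 3: rel=6, running sum=15
Position 4: rel=5, running sum=20
CG = 20

20


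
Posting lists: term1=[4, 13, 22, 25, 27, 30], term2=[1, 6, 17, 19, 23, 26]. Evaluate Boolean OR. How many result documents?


Boolean OR: find union of posting lists
term1 docs: [4, 13, 22, 25, 27, 30]
term2 docs: [1, 6, 17, 19, 23, 26]
Union: [1, 4, 6, 13, 17, 19, 22, 23, 25, 26, 27, 30]
|union| = 12

12


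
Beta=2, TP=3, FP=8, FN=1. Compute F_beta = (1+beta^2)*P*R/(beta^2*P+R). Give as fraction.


P = TP/(TP+FP) = 3/11 = 3/11
R = TP/(TP+FN) = 3/4 = 3/4
beta^2 = 2^2 = 4
(1 + beta^2) = 5
Numerator = (1+beta^2)*P*R = 45/44
Denominator = beta^2*P + R = 12/11 + 3/4 = 81/44
F_beta = 5/9

5/9


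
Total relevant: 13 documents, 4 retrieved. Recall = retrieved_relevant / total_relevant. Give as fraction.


Recall = retrieved_relevant / total_relevant
= 4 / 13
= 4 / (4 + 9)
= 4/13

4/13


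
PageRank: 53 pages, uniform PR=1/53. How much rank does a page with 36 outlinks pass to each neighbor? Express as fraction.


Initial PR = 1/53 = 1/53
Outlinks = 36
Contribution per link = PR / outlinks
= 1/53 / 36
= 1/1908

1/1908


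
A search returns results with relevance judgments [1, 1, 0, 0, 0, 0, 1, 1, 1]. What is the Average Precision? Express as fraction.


Computing P@k for each relevant position:
Position 1: relevant, P@1 = 1/1 = 1
Position 2: relevant, P@2 = 2/2 = 1
Position 3: not relevant
Position 4: not relevant
Position 5: not relevant
Position 6: not relevant
Position 7: relevant, P@7 = 3/7 = 3/7
Position 8: relevant, P@8 = 4/8 = 1/2
Position 9: relevant, P@9 = 5/9 = 5/9
Sum of P@k = 1 + 1 + 3/7 + 1/2 + 5/9 = 439/126
AP = 439/126 / 5 = 439/630

439/630


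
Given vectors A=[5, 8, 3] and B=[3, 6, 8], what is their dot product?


Dot product = sum of element-wise products
A[0]*B[0] = 5*3 = 15
A[1]*B[1] = 8*6 = 48
A[2]*B[2] = 3*8 = 24
Sum = 15 + 48 + 24 = 87

87


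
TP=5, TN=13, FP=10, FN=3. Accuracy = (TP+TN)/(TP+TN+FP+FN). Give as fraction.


Accuracy = (TP + TN) / (TP + TN + FP + FN)
TP + TN = 5 + 13 = 18
Total = 5 + 13 + 10 + 3 = 31
Accuracy = 18 / 31 = 18/31

18/31


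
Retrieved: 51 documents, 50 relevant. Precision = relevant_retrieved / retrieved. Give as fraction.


Precision = relevant_retrieved / total_retrieved
= 50 / 51
= 50 / (50 + 1)
= 50/51

50/51


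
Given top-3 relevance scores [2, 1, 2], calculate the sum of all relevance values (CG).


Cumulative Gain = sum of relevance scores
Position 1: rel=2, running sum=2
Position 2: rel=1, running sum=3
Position 3: rel=2, running sum=5
CG = 5

5


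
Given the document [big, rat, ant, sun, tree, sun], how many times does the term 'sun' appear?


Document has 6 words
Scanning for 'sun':
Found at positions: [3, 5]
Count = 2

2


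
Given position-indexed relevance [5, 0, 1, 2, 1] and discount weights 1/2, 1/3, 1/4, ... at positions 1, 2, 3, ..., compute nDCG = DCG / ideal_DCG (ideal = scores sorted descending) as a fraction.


Position discount weights w_i = 1/(i+1) for i=1..5:
Weights = [1/2, 1/3, 1/4, 1/5, 1/6]
Actual relevance: [5, 0, 1, 2, 1]
DCG = 5/2 + 0/3 + 1/4 + 2/5 + 1/6 = 199/60
Ideal relevance (sorted desc): [5, 2, 1, 1, 0]
Ideal DCG = 5/2 + 2/3 + 1/4 + 1/5 + 0/6 = 217/60
nDCG = DCG / ideal_DCG = 199/60 / 217/60 = 199/217

199/217


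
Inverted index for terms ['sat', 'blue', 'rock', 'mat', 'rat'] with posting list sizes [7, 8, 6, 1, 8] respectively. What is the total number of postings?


Summing posting list sizes:
'sat': 7 postings
'blue': 8 postings
'rock': 6 postings
'mat': 1 postings
'rat': 8 postings
Total = 7 + 8 + 6 + 1 + 8 = 30

30


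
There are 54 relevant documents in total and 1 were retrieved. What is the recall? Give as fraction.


Recall = retrieved_relevant / total_relevant
= 1 / 54
= 1 / (1 + 53)
= 1/54

1/54


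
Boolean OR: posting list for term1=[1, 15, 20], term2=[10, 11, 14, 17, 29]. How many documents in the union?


Boolean OR: find union of posting lists
term1 docs: [1, 15, 20]
term2 docs: [10, 11, 14, 17, 29]
Union: [1, 10, 11, 14, 15, 17, 20, 29]
|union| = 8

8


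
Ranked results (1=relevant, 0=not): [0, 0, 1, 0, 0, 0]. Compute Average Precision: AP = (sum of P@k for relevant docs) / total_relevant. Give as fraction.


Computing P@k for each relevant position:
Position 1: not relevant
Position 2: not relevant
Position 3: relevant, P@3 = 1/3 = 1/3
Position 4: not relevant
Position 5: not relevant
Position 6: not relevant
Sum of P@k = 1/3 = 1/3
AP = 1/3 / 1 = 1/3

1/3


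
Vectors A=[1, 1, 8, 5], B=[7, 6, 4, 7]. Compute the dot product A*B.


Dot product = sum of element-wise products
A[0]*B[0] = 1*7 = 7
A[1]*B[1] = 1*6 = 6
A[2]*B[2] = 8*4 = 32
A[3]*B[3] = 5*7 = 35
Sum = 7 + 6 + 32 + 35 = 80

80


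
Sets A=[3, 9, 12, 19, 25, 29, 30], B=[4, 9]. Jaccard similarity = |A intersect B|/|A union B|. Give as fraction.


A intersect B = [9]
|A intersect B| = 1
A union B = [3, 4, 9, 12, 19, 25, 29, 30]
|A union B| = 8
Jaccard = 1/8 = 1/8

1/8


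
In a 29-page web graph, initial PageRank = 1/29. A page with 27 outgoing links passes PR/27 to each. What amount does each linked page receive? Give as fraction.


Initial PR = 1/29 = 1/29
Outlinks = 27
Contribution per link = PR / outlinks
= 1/29 / 27
= 1/783

1/783


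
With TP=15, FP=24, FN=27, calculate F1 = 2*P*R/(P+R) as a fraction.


F1 = 2 * P * R / (P + R)
P = TP/(TP+FP) = 15/39 = 5/13
R = TP/(TP+FN) = 15/42 = 5/14
2 * P * R = 2 * 5/13 * 5/14 = 25/91
P + R = 5/13 + 5/14 = 135/182
F1 = 25/91 / 135/182 = 10/27

10/27


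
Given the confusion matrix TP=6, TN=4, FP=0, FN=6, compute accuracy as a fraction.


Accuracy = (TP + TN) / (TP + TN + FP + FN)
TP + TN = 6 + 4 = 10
Total = 6 + 4 + 0 + 6 = 16
Accuracy = 10 / 16 = 5/8

5/8


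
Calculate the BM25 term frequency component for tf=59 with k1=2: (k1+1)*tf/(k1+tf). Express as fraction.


BM25 TF component = (k1+1)*tf / (k1+tf)
k1 = 2, tf = 59
Numerator = (2+1)*59 = 177
Denominator = 2 + 59 = 61
= 177/61 = 177/61

177/61


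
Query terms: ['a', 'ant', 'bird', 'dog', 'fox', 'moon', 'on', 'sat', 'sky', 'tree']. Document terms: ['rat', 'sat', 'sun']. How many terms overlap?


Query terms: ['a', 'ant', 'bird', 'dog', 'fox', 'moon', 'on', 'sat', 'sky', 'tree']
Document terms: ['rat', 'sat', 'sun']
Common terms: ['sat']
Overlap count = 1

1


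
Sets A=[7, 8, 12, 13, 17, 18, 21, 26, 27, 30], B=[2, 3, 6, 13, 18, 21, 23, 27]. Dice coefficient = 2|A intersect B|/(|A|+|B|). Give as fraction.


A intersect B = [13, 18, 21, 27]
|A intersect B| = 4
|A| = 10, |B| = 8
Dice = 2*4 / (10+8)
= 8 / 18 = 4/9

4/9


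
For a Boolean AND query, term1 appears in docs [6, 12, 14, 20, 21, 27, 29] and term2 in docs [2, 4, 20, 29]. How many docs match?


Boolean AND: find intersection of posting lists
term1 docs: [6, 12, 14, 20, 21, 27, 29]
term2 docs: [2, 4, 20, 29]
Intersection: [20, 29]
|intersection| = 2

2


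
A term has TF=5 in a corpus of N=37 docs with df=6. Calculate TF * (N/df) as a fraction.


TF * (N/df)
= 5 * (37/6)
= 5 * 37/6
= 185/6

185/6


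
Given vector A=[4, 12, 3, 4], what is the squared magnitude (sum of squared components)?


|A|^2 = sum of squared components
A[0]^2 = 4^2 = 16
A[1]^2 = 12^2 = 144
A[2]^2 = 3^2 = 9
A[3]^2 = 4^2 = 16
Sum = 16 + 144 + 9 + 16 = 185

185


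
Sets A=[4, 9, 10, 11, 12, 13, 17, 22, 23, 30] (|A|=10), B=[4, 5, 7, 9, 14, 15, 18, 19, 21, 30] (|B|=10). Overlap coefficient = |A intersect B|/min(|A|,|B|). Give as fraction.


A intersect B = [4, 9, 30]
|A intersect B| = 3
min(|A|, |B|) = min(10, 10) = 10
Overlap = 3 / 10 = 3/10

3/10


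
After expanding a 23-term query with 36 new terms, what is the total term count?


Original terms: 23
Expansion terms: 36
Total = 23 + 36 = 59

59


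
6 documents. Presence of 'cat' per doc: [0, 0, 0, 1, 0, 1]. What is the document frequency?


Checking each document for 'cat':
Doc 1: absent
Doc 2: absent
Doc 3: absent
Doc 4: present
Doc 5: absent
Doc 6: present
df = sum of presences = 0 + 0 + 0 + 1 + 0 + 1 = 2

2


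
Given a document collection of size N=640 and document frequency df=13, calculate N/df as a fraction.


IDF ratio = N / df
= 640 / 13
= 640/13

640/13


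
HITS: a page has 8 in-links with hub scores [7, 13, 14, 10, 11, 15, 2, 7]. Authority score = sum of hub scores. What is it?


Authority = sum of hub scores of in-linkers
In-link 1: hub score = 7
In-link 2: hub score = 13
In-link 3: hub score = 14
In-link 4: hub score = 10
In-link 5: hub score = 11
In-link 6: hub score = 15
In-link 7: hub score = 2
In-link 8: hub score = 7
Authority = 7 + 13 + 14 + 10 + 11 + 15 + 2 + 7 = 79

79


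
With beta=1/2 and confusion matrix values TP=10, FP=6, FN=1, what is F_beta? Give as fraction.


P = TP/(TP+FP) = 10/16 = 5/8
R = TP/(TP+FN) = 10/11 = 10/11
beta^2 = 1/2^2 = 1/4
(1 + beta^2) = 5/4
Numerator = (1+beta^2)*P*R = 125/176
Denominator = beta^2*P + R = 5/32 + 10/11 = 375/352
F_beta = 2/3

2/3


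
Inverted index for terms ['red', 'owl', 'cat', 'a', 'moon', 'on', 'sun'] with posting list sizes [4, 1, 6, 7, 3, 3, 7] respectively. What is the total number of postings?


Summing posting list sizes:
'red': 4 postings
'owl': 1 postings
'cat': 6 postings
'a': 7 postings
'moon': 3 postings
'on': 3 postings
'sun': 7 postings
Total = 4 + 1 + 6 + 7 + 3 + 3 + 7 = 31

31


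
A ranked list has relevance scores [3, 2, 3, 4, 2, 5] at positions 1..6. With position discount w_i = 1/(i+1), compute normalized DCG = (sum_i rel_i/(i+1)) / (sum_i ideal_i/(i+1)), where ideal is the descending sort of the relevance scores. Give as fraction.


Position discount weights w_i = 1/(i+1) for i=1..6:
Weights = [1/2, 1/3, 1/4, 1/5, 1/6, 1/7]
Actual relevance: [3, 2, 3, 4, 2, 5]
DCG = 3/2 + 2/3 + 3/4 + 4/5 + 2/6 + 5/7 = 667/140
Ideal relevance (sorted desc): [5, 4, 3, 3, 2, 2]
Ideal DCG = 5/2 + 4/3 + 3/4 + 3/5 + 2/6 + 2/7 = 2437/420
nDCG = DCG / ideal_DCG = 667/140 / 2437/420 = 2001/2437

2001/2437


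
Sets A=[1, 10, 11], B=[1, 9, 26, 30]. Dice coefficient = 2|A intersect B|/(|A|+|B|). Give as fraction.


A intersect B = [1]
|A intersect B| = 1
|A| = 3, |B| = 4
Dice = 2*1 / (3+4)
= 2 / 7 = 2/7

2/7


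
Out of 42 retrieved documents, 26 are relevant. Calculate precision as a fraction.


Precision = relevant_retrieved / total_retrieved
= 26 / 42
= 26 / (26 + 16)
= 13/21

13/21


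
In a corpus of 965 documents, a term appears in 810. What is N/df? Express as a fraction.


IDF ratio = N / df
= 965 / 810
= 193/162

193/162


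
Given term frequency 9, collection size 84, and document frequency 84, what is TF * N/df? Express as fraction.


TF * (N/df)
= 9 * (84/84)
= 9 * 1
= 9

9


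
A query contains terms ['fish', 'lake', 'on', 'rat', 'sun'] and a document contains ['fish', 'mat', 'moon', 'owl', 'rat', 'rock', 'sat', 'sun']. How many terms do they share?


Query terms: ['fish', 'lake', 'on', 'rat', 'sun']
Document terms: ['fish', 'mat', 'moon', 'owl', 'rat', 'rock', 'sat', 'sun']
Common terms: ['fish', 'rat', 'sun']
Overlap count = 3

3


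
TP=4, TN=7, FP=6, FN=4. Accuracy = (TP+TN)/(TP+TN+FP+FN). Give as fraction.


Accuracy = (TP + TN) / (TP + TN + FP + FN)
TP + TN = 4 + 7 = 11
Total = 4 + 7 + 6 + 4 = 21
Accuracy = 11 / 21 = 11/21

11/21


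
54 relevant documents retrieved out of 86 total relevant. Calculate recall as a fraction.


Recall = retrieved_relevant / total_relevant
= 54 / 86
= 54 / (54 + 32)
= 27/43

27/43


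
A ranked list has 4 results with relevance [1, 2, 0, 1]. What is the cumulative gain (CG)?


Cumulative Gain = sum of relevance scores
Position 1: rel=1, running sum=1
Position 2: rel=2, running sum=3
Position 3: rel=0, running sum=3
Position 4: rel=1, running sum=4
CG = 4

4


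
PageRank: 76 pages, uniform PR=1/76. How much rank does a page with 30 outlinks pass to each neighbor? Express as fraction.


Initial PR = 1/76 = 1/76
Outlinks = 30
Contribution per link = PR / outlinks
= 1/76 / 30
= 1/2280

1/2280


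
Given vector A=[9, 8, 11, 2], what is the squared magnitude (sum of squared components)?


|A|^2 = sum of squared components
A[0]^2 = 9^2 = 81
A[1]^2 = 8^2 = 64
A[2]^2 = 11^2 = 121
A[3]^2 = 2^2 = 4
Sum = 81 + 64 + 121 + 4 = 270

270


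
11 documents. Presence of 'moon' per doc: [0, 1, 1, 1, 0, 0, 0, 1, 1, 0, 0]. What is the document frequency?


Checking each document for 'moon':
Doc 1: absent
Doc 2: present
Doc 3: present
Doc 4: present
Doc 5: absent
Doc 6: absent
Doc 7: absent
Doc 8: present
Doc 9: present
Doc 10: absent
Doc 11: absent
df = sum of presences = 0 + 1 + 1 + 1 + 0 + 0 + 0 + 1 + 1 + 0 + 0 = 5

5


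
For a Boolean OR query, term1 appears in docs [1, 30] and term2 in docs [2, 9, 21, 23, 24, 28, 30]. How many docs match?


Boolean OR: find union of posting lists
term1 docs: [1, 30]
term2 docs: [2, 9, 21, 23, 24, 28, 30]
Union: [1, 2, 9, 21, 23, 24, 28, 30]
|union| = 8

8


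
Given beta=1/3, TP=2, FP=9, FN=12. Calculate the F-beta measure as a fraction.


P = TP/(TP+FP) = 2/11 = 2/11
R = TP/(TP+FN) = 2/14 = 1/7
beta^2 = 1/3^2 = 1/9
(1 + beta^2) = 10/9
Numerator = (1+beta^2)*P*R = 20/693
Denominator = beta^2*P + R = 2/99 + 1/7 = 113/693
F_beta = 20/113

20/113


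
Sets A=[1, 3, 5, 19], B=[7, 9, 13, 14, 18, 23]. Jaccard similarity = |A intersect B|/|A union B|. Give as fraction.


A intersect B = []
|A intersect B| = 0
A union B = [1, 3, 5, 7, 9, 13, 14, 18, 19, 23]
|A union B| = 10
Jaccard = 0/10 = 0

0


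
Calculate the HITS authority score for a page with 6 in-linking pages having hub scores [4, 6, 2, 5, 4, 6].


Authority = sum of hub scores of in-linkers
In-link 1: hub score = 4
In-link 2: hub score = 6
In-link 3: hub score = 2
In-link 4: hub score = 5
In-link 5: hub score = 4
In-link 6: hub score = 6
Authority = 4 + 6 + 2 + 5 + 4 + 6 = 27

27


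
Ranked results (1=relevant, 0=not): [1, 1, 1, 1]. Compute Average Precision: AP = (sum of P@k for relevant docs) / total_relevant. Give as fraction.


Computing P@k for each relevant position:
Position 1: relevant, P@1 = 1/1 = 1
Position 2: relevant, P@2 = 2/2 = 1
Position 3: relevant, P@3 = 3/3 = 1
Position 4: relevant, P@4 = 4/4 = 1
Sum of P@k = 1 + 1 + 1 + 1 = 4
AP = 4 / 4 = 1

1


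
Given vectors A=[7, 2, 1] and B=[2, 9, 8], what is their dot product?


Dot product = sum of element-wise products
A[0]*B[0] = 7*2 = 14
A[1]*B[1] = 2*9 = 18
A[2]*B[2] = 1*8 = 8
Sum = 14 + 18 + 8 = 40

40


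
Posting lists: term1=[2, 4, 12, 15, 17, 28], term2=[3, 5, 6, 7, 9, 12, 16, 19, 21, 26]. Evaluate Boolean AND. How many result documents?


Boolean AND: find intersection of posting lists
term1 docs: [2, 4, 12, 15, 17, 28]
term2 docs: [3, 5, 6, 7, 9, 12, 16, 19, 21, 26]
Intersection: [12]
|intersection| = 1

1


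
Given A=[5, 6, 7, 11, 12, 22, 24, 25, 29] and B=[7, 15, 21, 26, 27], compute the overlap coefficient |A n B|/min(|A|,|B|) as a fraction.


A intersect B = [7]
|A intersect B| = 1
min(|A|, |B|) = min(9, 5) = 5
Overlap = 1 / 5 = 1/5

1/5


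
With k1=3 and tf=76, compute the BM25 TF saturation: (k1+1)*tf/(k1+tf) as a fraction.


BM25 TF component = (k1+1)*tf / (k1+tf)
k1 = 3, tf = 76
Numerator = (3+1)*76 = 304
Denominator = 3 + 76 = 79
= 304/79 = 304/79

304/79


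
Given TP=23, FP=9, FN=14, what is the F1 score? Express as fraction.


F1 = 2 * P * R / (P + R)
P = TP/(TP+FP) = 23/32 = 23/32
R = TP/(TP+FN) = 23/37 = 23/37
2 * P * R = 2 * 23/32 * 23/37 = 529/592
P + R = 23/32 + 23/37 = 1587/1184
F1 = 529/592 / 1587/1184 = 2/3

2/3


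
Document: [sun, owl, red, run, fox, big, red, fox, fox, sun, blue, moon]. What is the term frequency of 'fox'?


Document has 12 words
Scanning for 'fox':
Found at positions: [4, 7, 8]
Count = 3

3


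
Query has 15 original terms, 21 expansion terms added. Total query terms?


Original terms: 15
Expansion terms: 21
Total = 15 + 21 = 36

36


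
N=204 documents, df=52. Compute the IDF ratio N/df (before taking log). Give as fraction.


IDF ratio = N / df
= 204 / 52
= 51/13

51/13
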